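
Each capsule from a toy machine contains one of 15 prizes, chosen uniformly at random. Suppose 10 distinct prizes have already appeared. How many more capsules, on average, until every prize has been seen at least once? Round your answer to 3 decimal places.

From k distinct to k+1 distinct takes on average 15/(15-k) capsules.
Sum over k = 10,...,14: E = 15/5 + 15/4 + 15/3 + 15/2 + 15/1 = 34.2500.

34.250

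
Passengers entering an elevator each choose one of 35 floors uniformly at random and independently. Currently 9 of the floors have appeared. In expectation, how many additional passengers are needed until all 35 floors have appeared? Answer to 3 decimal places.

The wait to go from k to k+1 distinct floors is geometric with mean 35/(35-k).
Sum over k = 9,...,34: E = 35/26 + 35/25 + 35/24 + ... + 35/2 + 35/1 = 134.9047.

134.905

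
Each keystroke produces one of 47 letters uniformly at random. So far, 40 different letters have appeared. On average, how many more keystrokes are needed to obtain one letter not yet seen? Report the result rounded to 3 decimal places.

6.714

The number of keystrokes until the next new letter is geometric with success probability 7/47, so its mean is 47/7.
E = 47/7 = 6.7143.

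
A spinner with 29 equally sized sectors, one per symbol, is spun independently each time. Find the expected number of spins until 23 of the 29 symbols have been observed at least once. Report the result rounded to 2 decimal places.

43.84

Going from k to k+1 distinct takes a geometric number of spins with mean 29/(29-k).
Sum over k = 0,...,22: E = 29/29 + 29/28 + 29/27 + ... + 29/8 + 29/7 = 43.838.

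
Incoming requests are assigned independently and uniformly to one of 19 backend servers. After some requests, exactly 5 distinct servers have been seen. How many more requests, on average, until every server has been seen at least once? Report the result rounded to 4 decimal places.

61.7797

With k distinct servers already seen, the next new one takes an expected 19/(19-k) requests.
Sum over k = 5,...,18: E = 19/14 + 19/13 + 19/12 + ... + 19/2 + 19/1 = 61.77968.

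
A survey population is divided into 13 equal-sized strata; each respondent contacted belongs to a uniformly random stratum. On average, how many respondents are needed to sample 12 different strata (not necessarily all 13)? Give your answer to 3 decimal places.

With k distinct strata already seen, the next new one arrives after an expected 13/(13-k) respondents.
Sum over k = 0,...,11: E = 13/13 + 13/12 + 13/11 + ... + 13/3 + 13/2 = 28.3417.

28.342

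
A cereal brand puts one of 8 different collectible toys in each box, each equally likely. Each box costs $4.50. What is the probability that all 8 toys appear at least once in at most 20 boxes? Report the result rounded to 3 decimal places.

0.531

By inclusion–exclusion over which toys are missing,
P(all seen) = Σ_{j=0}^{8} (-1)^j C(8,j)((8-j)/8)^20
= 1.0000 - 0.5537 + 0.0888 - 0.0046 + 0.0001 - 0.0000 + 0.0000 - 0.0000 + 0.0000
= 0.5306.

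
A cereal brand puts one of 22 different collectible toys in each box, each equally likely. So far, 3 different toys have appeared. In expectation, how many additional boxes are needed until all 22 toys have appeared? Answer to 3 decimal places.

The wait to go from k to k+1 distinct toys is geometric with mean 22/(22-k).
Sum over k = 3,...,21: E = 22/19 + 22/18 + 22/17 + ... + 22/2 + 22/1 = 78.0503.

78.050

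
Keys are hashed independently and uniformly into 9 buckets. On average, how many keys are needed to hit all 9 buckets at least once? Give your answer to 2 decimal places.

25.46

After k distinct buckets have appeared, the next key gives a new one with probability (9-k)/9, so the expected wait for the (k+1)-th is 9/(9-k).
E[T] = 9/9 + 9/8 + 9/7 + ... + 9/2 + 9/1 = 9·H_{9}.
H_{9} = 2.829, so E[T] = 25.461.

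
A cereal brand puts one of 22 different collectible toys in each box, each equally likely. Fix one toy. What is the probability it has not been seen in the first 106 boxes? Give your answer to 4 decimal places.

On each box the fixed toy fails to appear with probability 21/22.
P(still missing after 106) = (21/22)^106 = 0.00722.

0.0072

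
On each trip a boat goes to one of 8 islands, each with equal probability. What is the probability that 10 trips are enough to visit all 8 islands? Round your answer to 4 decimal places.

Let A_i be the event that island i is missing after 10 trips. By inclusion–exclusion on the A_i,
P(all seen) = Σ_{j=0}^{8} (-1)^j C(8,j)((8-j)/8)^10
= 1.00000 - 2.10460 + 1.57678 - 0.50932 + 0.06836 - 0.00308 + 0.00003 - 0.00000 + 0.00000
= 0.02816.

0.0282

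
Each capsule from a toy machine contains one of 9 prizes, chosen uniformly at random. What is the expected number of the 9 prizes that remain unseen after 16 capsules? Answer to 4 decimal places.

For each prize, P(unseen after 16) = (8/9)^16 = 0.15190.
By linearity of expectation, E[unseen] = 9·(8/9)^16 = 1.36711.

1.3671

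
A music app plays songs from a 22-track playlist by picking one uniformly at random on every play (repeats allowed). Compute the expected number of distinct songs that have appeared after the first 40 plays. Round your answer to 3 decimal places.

18.578

For each song, P(seen in 40 plays) = 1 - (21/22)^40 = 0.8445.
By linearity of expectation, E[distinct seen] = 22·(1 - (21/22)^40) = 18.5779.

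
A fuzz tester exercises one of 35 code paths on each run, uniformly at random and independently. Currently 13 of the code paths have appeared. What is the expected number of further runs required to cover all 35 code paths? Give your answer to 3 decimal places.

129.178

The wait to go from k to k+1 distinct code paths is geometric with mean 35/(35-k).
Sum over k = 13,...,34: E = 35/22 + 35/21 + 35/20 + ... + 35/2 + 35/1 = 129.1785.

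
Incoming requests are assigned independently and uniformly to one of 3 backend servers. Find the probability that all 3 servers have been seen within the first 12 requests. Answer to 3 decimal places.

Let A_i be the event that server i is missing after 12 requests. By inclusion–exclusion on the A_i,
P(all seen) = Σ_{j=0}^{3} (-1)^j C(3,j)((3-j)/3)^12
= 1.0000 - 0.0231 + 0.0000 - 0.0000
= 0.9769.

0.977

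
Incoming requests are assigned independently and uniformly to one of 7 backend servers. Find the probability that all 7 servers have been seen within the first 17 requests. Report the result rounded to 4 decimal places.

0.5570

By inclusion–exclusion over which servers are missing,
P(all seen) = Σ_{j=0}^{7} (-1)^j C(7,j)((7-j)/7)^17
= 1.00000 - 0.50933 + 0.06887 - 0.00258 + 0.00002 - 0.00000 + 0.00000 - 0.00000
= 0.55697.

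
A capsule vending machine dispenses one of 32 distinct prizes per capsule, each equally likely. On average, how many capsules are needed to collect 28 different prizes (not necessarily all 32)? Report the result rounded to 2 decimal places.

63.21

Going from k to k+1 distinct takes a geometric number of capsules with mean 32/(32-k).
Sum over k = 0,...,27: E = 32/32 + 32/31 + 32/30 + ... + 32/6 + 32/5 = 63.205.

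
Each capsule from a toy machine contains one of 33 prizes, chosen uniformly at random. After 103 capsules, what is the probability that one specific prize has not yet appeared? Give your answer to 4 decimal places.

On each capsule the fixed prize fails to appear with probability 32/33.
P(still missing after 103) = (32/33)^103 = 0.04203.

0.0420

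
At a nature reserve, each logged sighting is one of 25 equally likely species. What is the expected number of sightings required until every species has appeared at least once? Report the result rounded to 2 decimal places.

The wait to go from k to k+1 distinct species is geometric with mean 25/(25-k).
E[T] = 25/25 + 25/24 + 25/23 + ... + 25/2 + 25/1 = 25·H_{25}.
H_{25} = 3.816, so E[T] = 95.399.

95.40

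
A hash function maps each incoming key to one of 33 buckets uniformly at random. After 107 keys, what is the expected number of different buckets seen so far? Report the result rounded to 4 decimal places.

For each bucket, P(seen in 107 keys) = 1 - (32/33)^107 = 0.96284.
By linearity of expectation, E[distinct seen] = 33·(1 - (32/33)^107) = 31.77378.

31.7738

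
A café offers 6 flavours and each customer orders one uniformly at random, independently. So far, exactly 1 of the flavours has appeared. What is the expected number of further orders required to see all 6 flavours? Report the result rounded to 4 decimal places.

The wait to go from k to k+1 distinct flavours is geometric with mean 6/(6-k).
Sum over k = 1,...,5: E = 6/5 + 6/4 + 6/3 + 6/2 + 6/1 = 13.70000.

13.7000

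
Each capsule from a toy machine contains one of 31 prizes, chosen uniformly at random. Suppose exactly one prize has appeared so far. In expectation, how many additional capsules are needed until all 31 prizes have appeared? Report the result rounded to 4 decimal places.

With k distinct prizes already seen, the next new one takes an expected 31/(31-k) capsules.
Sum over k = 1,...,30: E = 31/30 + 31/29 + 31/28 + ... + 31/2 + 31/1 = 123.84460.

123.8446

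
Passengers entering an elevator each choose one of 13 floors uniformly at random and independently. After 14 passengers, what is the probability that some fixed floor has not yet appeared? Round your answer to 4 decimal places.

0.3261

Each passenger misses the fixed floor with probability (13-1)/13 = 12/13, independently.
P(still missing after 14) = (12/13)^14 = 0.32608.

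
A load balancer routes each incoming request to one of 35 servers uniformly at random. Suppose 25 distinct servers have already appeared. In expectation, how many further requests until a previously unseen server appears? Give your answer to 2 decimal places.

The number of requests until the next new server is geometric with success probability 10/35, so its mean is 35/10.
E = 35/10 = 3.500.

3.50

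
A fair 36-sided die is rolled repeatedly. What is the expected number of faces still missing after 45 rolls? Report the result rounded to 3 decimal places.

For each face, P(unseen after 45) = (35/36)^45 = 0.2815.
By linearity of expectation, E[unseen] = 36·(35/36)^45 = 10.1333.

10.133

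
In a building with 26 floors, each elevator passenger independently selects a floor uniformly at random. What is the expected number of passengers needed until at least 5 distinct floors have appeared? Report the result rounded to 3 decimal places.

Going from k to k+1 distinct takes a geometric number of passengers with mean 26/(26-k).
Sum over k = 0,...,4: E = 26/26 + 26/25 + 26/24 + 26/23 + 26/22 = 5.4356.

5.436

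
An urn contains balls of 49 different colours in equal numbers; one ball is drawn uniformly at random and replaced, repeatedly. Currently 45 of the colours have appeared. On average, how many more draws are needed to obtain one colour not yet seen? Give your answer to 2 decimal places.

12.25

Each draw yields a new colour with probability (49-45)/49 = 4/49, so the wait is geometric with mean 49/4.
E = 49/4 = 12.250.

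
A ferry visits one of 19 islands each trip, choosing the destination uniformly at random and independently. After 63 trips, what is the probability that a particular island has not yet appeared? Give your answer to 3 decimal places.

Each trip misses the fixed island with probability (19-1)/19 = 18/19, independently.
P(still missing after 63) = (18/19)^63 = 0.0332.

0.033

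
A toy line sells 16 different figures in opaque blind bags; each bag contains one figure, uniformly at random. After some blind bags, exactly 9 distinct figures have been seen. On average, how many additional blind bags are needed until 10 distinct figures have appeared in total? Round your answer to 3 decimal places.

2.286

With k distinct figures already seen, the next new one takes an expected 16/(16-k) blind bags.
Only the k = 9 term is needed: E = 16/7 = 2.2857.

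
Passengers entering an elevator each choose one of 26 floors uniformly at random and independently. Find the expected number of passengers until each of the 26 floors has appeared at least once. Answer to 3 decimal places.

100.215

Split into phases: going from k distinct to k+1 distinct takes on average 26/(26-k) passengers.
E[T] = 26/26 + 26/25 + 26/24 + ... + 26/2 + 26/1 = 26·H_{26}.
H_{26} = 3.8544, so E[T] = 100.2149.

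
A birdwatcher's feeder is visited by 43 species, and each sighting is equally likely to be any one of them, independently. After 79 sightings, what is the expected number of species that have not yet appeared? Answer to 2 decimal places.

6.70

For each species, P(unseen after 79) = (42/43)^79 = 0.156.
By linearity of expectation, E[unseen] = 43·(42/43)^79 = 6.701.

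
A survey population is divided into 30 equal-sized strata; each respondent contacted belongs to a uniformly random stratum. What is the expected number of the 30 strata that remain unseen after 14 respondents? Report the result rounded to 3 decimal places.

18.664

For each stratum, P(unseen after 14) = (29/30)^14 = 0.6221.
By linearity of expectation, E[unseen] = 30·(29/30)^14 = 18.6636.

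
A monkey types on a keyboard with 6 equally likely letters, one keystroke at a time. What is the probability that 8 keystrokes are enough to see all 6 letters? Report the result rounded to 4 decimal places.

0.1140

By inclusion–exclusion over which letters are missing,
P(all seen) = Σ_{j=0}^{6} (-1)^j C(6,j)((6-j)/6)^8
= 1.00000 - 1.39541 + 0.58528 - 0.07813 + 0.00229 - 0.00000 + 0.00000
= 0.11403.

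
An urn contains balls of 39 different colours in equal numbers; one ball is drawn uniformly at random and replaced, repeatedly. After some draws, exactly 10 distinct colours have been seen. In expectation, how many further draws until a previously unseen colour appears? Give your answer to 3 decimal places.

The number of draws until the next new colour is geometric with success probability 29/39, so its mean is 39/29.
E = 39/29 = 1.3448.

1.345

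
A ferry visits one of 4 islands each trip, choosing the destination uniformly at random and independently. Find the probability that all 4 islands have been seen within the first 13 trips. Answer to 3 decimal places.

Let A_i be the event that island i is missing after 13 trips. By inclusion–exclusion on the A_i,
P(all seen) = Σ_{j=0}^{4} (-1)^j C(4,j)((4-j)/4)^13
= 1.0000 - 0.0950 + 0.0007 - 0.0000 + 0.0000
= 0.9057.

0.906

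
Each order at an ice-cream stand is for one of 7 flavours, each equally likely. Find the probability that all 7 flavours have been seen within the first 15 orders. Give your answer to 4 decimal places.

0.4339

Let A_i be the event that flavour i is missing after 15 orders. By inclusion–exclusion on the A_i,
P(all seen) = Σ_{j=0}^{7} (-1)^j C(7,j)((7-j)/7)^15
= 1.00000 - 0.69326 + 0.13499 - 0.00792 + 0.00011 - 0.00000 + 0.00000 - 0.00000
= 0.43392.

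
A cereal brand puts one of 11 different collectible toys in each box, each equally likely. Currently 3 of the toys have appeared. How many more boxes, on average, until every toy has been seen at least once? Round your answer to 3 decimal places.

29.896

With k distinct toys already seen, the next new one takes an expected 11/(11-k) boxes.
Sum over k = 3,...,10: E = 11/8 + 11/7 + 11/6 + ... + 11/2 + 11/1 = 29.8964.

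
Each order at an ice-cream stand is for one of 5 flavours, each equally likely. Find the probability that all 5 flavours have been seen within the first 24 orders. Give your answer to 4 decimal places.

0.9764

By inclusion–exclusion over which flavours are missing,
P(all seen) = Σ_{j=0}^{5} (-1)^j C(5,j)((5-j)/5)^24
= 1.00000 - 0.02361 + 0.00005 - 0.00000 + 0.00000 - 0.00000
= 0.97644.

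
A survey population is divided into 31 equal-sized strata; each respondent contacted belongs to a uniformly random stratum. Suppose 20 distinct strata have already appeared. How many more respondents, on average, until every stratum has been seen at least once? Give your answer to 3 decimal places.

93.616

From k distinct to k+1 distinct takes on average 31/(31-k) respondents.
Sum over k = 20,...,30: E = 31/11 + 31/10 + 31/9 + ... + 31/2 + 31/1 = 93.6162.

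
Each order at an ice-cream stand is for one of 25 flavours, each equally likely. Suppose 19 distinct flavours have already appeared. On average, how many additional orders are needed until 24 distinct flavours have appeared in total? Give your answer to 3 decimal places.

From k distinct to k+1 distinct takes on average 25/(25-k) orders.
Sum over k = 19,...,23: E = 25/6 + 25/5 + 25/4 + 25/3 + 25/2 = 36.2500.

36.250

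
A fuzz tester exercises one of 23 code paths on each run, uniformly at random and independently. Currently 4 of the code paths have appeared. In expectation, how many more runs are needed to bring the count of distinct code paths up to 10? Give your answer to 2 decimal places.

The wait to go from k to k+1 distinct code paths is geometric with mean 23/(23-k).
Sum over k = 4,...,9: E = 23/19 + 23/18 + 23/17 + 23/16 + 23/15 + 23/14 = 8.455.

8.45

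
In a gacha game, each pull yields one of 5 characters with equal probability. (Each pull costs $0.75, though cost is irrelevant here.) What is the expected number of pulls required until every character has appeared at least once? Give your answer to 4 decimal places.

The wait to go from k to k+1 distinct characters is geometric with mean 5/(5-k).
E[T] = 5/5 + 5/4 + 5/3 + 5/2 + 5/1 = 5·H_{5}.
H_{5} = 2.28333, so E[T] = 11.41667.

11.4167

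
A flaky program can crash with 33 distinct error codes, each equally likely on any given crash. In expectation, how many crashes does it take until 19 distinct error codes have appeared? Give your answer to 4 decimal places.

27.6288

Going from k to k+1 distinct takes a geometric number of crashes with mean 33/(33-k).
Sum over k = 0,...,18: E = 33/33 + 33/32 + 33/31 + ... + 33/16 + 33/15 = 27.62878.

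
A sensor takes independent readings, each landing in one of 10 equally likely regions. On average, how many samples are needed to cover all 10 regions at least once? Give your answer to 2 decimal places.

The wait to go from k to k+1 distinct regions is geometric with mean 10/(10-k).
E[T] = 10/10 + 10/9 + 10/8 + ... + 10/2 + 10/1 = 10·H_{10}.
H_{10} = 2.929, so E[T] = 29.290.

29.29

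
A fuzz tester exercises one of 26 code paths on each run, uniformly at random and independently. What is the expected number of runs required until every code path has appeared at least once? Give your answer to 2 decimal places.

Split into phases: going from k distinct to k+1 distinct takes on average 26/(26-k) runs.
E[T] = 26/26 + 26/25 + 26/24 + ... + 26/2 + 26/1 = 26·H_{26}.
H_{26} = 3.854, so E[T] = 100.215.

100.21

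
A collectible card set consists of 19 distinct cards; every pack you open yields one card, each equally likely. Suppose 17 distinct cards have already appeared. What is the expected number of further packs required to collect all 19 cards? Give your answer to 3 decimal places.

28.500

With k distinct cards already seen, the next new one takes an expected 19/(19-k) packs.
Sum over k = 17,...,18: E = 19/2 + 19/1 = 28.5000.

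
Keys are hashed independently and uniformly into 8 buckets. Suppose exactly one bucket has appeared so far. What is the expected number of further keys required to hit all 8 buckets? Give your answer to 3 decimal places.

The wait to go from k to k+1 distinct buckets is geometric with mean 8/(8-k).
Sum over k = 1,...,7: E = 8/7 + 8/6 + 8/5 + ... + 8/2 + 8/1 = 20.7429.

20.743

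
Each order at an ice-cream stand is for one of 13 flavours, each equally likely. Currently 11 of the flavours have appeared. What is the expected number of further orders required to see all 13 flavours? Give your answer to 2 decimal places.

19.50

From k distinct to k+1 distinct takes on average 13/(13-k) orders.
Sum over k = 11,...,12: E = 13/2 + 13/1 = 19.500.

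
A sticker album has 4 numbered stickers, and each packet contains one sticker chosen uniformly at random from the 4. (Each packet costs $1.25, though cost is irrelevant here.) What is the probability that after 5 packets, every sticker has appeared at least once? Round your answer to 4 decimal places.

0.2344

By inclusion–exclusion over which stickers are missing,
P(all seen) = Σ_{j=0}^{4} (-1)^j C(4,j)((4-j)/4)^5
= 1.00000 - 0.94922 + 0.18750 - 0.00391 + 0.00000
= 0.23438.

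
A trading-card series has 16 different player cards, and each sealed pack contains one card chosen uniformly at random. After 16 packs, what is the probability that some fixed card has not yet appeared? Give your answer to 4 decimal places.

Each pack misses the fixed card with probability (16-1)/16 = 15/16, independently.
P(still missing after 16) = (15/16)^16 = 0.35607.

0.3561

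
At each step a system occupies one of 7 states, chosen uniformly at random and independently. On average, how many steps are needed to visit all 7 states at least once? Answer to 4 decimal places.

Split into phases: going from k distinct to k+1 distinct takes on average 7/(7-k) steps.
E[T] = 7/7 + 7/6 + 7/5 + ... + 7/2 + 7/1 = 7·H_{7}.
H_{7} = 2.59286, so E[T] = 18.15000.

18.1500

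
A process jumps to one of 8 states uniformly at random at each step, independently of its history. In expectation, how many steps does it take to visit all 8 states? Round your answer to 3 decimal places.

21.743

The wait to go from k to k+1 distinct states is geometric with mean 8/(8-k).
E[T] = 8/8 + 8/7 + 8/6 + ... + 8/2 + 8/1 = 8·H_{8}.
H_{8} = 2.7179, so E[T] = 21.7429.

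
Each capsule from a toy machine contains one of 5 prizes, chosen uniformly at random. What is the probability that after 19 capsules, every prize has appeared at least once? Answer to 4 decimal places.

By inclusion–exclusion over which prizes are missing,
P(all seen) = Σ_{j=0}^{5} (-1)^j C(5,j)((5-j)/5)^19
= 1.00000 - 0.07206 + 0.00061 - 0.00000 + 0.00000 - 0.00000
= 0.92855.

0.9286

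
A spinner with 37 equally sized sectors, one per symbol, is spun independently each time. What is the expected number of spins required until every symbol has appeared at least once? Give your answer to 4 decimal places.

After k distinct symbols have appeared, the next spin gives a new one with probability (37-k)/37, so the expected wait for the (k+1)-th is 37/(37-k).
E[T] = 37/37 + 37/36 + 37/35 + ... + 37/2 + 37/1 = 37·H_{37}.
H_{37} = 4.20159, so E[T] = 155.45869.

155.4587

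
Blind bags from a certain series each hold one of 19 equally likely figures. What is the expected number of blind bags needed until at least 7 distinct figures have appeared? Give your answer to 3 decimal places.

With k distinct figures already seen, the next new one arrives after an expected 19/(19-k) blind bags.
Sum over k = 0,...,6: E = 19/19 + 19/18 + 19/17 + ... + 19/14 + 19/13 = 8.4461.

8.446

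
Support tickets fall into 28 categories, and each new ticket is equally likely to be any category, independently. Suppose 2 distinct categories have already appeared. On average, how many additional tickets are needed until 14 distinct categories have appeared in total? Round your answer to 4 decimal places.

From k distinct to k+1 distinct takes on average 28/(28-k) tickets.
Sum over k = 2,...,13: E = 28/26 + 28/25 + 28/24 + ... + 28/16 + 28/15 = 16.88001.

16.8800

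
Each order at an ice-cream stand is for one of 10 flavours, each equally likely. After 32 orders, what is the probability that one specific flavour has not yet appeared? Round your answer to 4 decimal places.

On each order the fixed flavour fails to appear with probability 9/10.
P(still missing after 32) = (9/10)^32 = 0.03434.

0.0343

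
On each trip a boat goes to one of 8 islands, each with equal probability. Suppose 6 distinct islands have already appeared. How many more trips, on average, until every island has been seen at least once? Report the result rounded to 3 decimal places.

12.000

With k distinct islands already seen, the next new one takes an expected 8/(8-k) trips.
Sum over k = 6,...,7: E = 8/2 + 8/1 = 12.0000.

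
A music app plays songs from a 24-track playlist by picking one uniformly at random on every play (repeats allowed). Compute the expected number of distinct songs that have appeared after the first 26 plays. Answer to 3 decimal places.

For each song, P(seen in 26 plays) = 1 - (23/24)^26 = 0.6693.
By linearity of expectation, E[distinct seen] = 24·(1 - (23/24)^26) = 16.0633.

16.063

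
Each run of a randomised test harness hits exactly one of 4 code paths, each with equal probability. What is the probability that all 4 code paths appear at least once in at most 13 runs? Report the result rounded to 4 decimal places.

By inclusion–exclusion over which code paths are missing,
P(all seen) = Σ_{j=0}^{4} (-1)^j C(4,j)((4-j)/4)^13
= 1.00000 - 0.09503 + 0.00073 - 0.00000 + 0.00000
= 0.90570.

0.9057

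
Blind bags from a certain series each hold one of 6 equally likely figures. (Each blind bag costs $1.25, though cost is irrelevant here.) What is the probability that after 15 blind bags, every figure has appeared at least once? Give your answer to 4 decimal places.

0.6442

By inclusion–exclusion over which figures are missing,
P(all seen) = Σ_{j=0}^{6} (-1)^j C(6,j)((6-j)/6)^15
= 1.00000 - 0.38943 + 0.03425 - 0.00061 + 0.00000 - 0.00000 + 0.00000
= 0.64421.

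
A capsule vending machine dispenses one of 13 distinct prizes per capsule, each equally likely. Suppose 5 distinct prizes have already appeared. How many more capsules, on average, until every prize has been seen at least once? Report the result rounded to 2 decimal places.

The wait to go from k to k+1 distinct prizes is geometric with mean 13/(13-k).
Sum over k = 5,...,12: E = 13/8 + 13/7 + 13/6 + ... + 13/2 + 13/1 = 35.332.

35.33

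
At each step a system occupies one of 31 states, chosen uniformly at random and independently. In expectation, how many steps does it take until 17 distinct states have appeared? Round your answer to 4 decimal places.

24.0462

With k distinct states already seen, the next new one arrives after an expected 31/(31-k) steps.
Sum over k = 0,...,16: E = 31/31 + 31/30 + 31/29 + ... + 31/16 + 31/15 = 24.04617.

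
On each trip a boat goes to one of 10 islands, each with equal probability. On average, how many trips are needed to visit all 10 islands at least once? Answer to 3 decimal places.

29.290

The wait to go from k to k+1 distinct islands is geometric with mean 10/(10-k).
E[T] = 10/10 + 10/9 + 10/8 + ... + 10/2 + 10/1 = 10·H_{10}.
H_{10} = 2.9290, so E[T] = 29.2897.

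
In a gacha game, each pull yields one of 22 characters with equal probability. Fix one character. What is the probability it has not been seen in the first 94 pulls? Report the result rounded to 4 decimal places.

0.0126

Each pull misses the fixed character with probability (22-1)/22 = 21/22, independently.
P(still missing after 94) = (21/22)^94 = 0.01261.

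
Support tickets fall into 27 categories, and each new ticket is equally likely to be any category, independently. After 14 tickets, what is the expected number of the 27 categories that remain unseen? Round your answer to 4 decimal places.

For each category, P(unseen after 14) = (26/27)^14 = 0.58957.
By linearity of expectation, E[unseen] = 27·(26/27)^14 = 15.91835.

15.9183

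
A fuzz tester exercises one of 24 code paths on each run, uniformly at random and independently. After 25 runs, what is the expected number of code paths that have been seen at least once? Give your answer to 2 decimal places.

For each code path, P(seen in 25 runs) = 1 - (23/24)^25 = 0.655.
By linearity of expectation, E[distinct seen] = 24·(1 - (23/24)^25) = 15.718.

15.72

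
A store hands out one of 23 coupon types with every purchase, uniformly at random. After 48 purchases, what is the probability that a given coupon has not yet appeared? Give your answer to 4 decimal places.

Each purchase misses the fixed coupon with probability (23-1)/23 = 22/23, independently.
P(still missing after 48) = (22/23)^48 = 0.11840.

0.1184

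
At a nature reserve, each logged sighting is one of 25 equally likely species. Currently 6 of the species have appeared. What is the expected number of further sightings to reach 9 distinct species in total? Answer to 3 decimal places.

4.175

With k distinct species already seen, the next new one takes an expected 25/(25-k) sightings.
Sum over k = 6,...,8: E = 25/19 + 25/18 + 25/17 = 4.1753.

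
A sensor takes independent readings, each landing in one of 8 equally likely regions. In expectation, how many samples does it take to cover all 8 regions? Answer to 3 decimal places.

21.743

Split into phases: going from k distinct to k+1 distinct takes on average 8/(8-k) samples.
E[T] = 8/8 + 8/7 + 8/6 + ... + 8/2 + 8/1 = 8·H_{8}.
H_{8} = 2.7179, so E[T] = 21.7429.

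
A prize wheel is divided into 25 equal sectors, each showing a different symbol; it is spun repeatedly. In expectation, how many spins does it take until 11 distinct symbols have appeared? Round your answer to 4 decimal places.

With k distinct symbols already seen, the next new one arrives after an expected 25/(25-k) spins.
Sum over k = 0,...,10: E = 25/25 + 25/24 + 25/23 + ... + 25/16 + 25/15 = 14.10990.

14.1099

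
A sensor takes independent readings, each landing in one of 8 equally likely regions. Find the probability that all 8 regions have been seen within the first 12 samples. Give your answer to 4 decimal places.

By inclusion–exclusion over which regions are missing,
P(all seen) = Σ_{j=0}^{8} (-1)^j C(8,j)((8-j)/8)^12
= 1.00000 - 1.61134 + 0.88694 - 0.19895 + 0.01709 - 0.00043 + 0.00000 - 0.00000 + 0.00000
= 0.09331.

0.0933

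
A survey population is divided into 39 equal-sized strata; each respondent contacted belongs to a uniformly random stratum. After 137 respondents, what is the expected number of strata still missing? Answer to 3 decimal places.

1.111

For each stratum, P(unseen after 137) = (38/39)^137 = 0.0285.
By linearity of expectation, E[unseen] = 39·(38/39)^137 = 1.1106.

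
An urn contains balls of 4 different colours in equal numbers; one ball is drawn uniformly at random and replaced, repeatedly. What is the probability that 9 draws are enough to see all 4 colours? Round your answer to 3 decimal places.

By inclusion–exclusion over which colours are missing,
P(all seen) = Σ_{j=0}^{4} (-1)^j C(4,j)((4-j)/4)^9
= 1.0000 - 0.3003 + 0.0117 - 0.0000 + 0.0000
= 0.7114.

0.711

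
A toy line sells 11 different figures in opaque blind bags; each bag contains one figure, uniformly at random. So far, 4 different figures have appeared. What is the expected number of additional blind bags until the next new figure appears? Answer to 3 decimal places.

The number of blind bags until the next new figure is geometric with success probability 7/11, so its mean is 11/7.
E = 11/7 = 1.5714.

1.571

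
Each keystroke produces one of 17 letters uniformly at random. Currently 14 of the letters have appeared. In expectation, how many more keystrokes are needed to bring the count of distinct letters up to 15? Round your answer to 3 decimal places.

From k distinct to k+1 distinct takes on average 17/(17-k) keystrokes.
Only the k = 14 term is needed: E = 17/3 = 5.6667.

5.667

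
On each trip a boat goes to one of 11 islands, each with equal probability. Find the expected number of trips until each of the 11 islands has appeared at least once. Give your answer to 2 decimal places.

The wait to go from k to k+1 distinct islands is geometric with mean 11/(11-k).
E[T] = 11/11 + 11/10 + 11/9 + ... + 11/2 + 11/1 = 11·H_{11}.
H_{11} = 3.020, so E[T] = 33.219.

33.22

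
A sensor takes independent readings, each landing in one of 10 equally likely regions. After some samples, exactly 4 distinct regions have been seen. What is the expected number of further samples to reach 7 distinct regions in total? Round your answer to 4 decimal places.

The wait to go from k to k+1 distinct regions is geometric with mean 10/(10-k).
Sum over k = 4,...,6: E = 10/6 + 10/5 + 10/4 = 6.16667.

6.1667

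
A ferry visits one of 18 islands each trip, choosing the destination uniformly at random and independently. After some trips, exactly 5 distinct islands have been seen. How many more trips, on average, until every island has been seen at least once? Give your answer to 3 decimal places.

57.242

With k distinct islands already seen, the next new one takes an expected 18/(18-k) trips.
Sum over k = 5,...,17: E = 18/13 + 18/12 + 18/11 + ... + 18/2 + 18/1 = 57.2424.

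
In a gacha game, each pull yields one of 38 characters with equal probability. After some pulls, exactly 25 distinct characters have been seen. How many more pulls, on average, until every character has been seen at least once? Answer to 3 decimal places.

120.845

The wait to go from k to k+1 distinct characters is geometric with mean 38/(38-k).
Sum over k = 25,...,37: E = 38/13 + 38/12 + 38/11 + ... + 38/2 + 38/1 = 120.8451.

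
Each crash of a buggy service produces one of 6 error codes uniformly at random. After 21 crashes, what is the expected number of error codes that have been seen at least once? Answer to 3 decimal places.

For each error code, P(seen in 21 crashes) = 1 - (5/6)^21 = 0.9783.
By linearity of expectation, E[distinct seen] = 6·(1 - (5/6)^21) = 5.8696.

5.870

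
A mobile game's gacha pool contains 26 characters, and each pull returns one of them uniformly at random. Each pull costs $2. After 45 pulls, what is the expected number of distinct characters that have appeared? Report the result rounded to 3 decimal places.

For each character, P(seen in 45 pulls) = 1 - (25/26)^45 = 0.8288.
By linearity of expectation, E[distinct seen] = 26·(1 - (25/26)^45) = 21.5488.

21.549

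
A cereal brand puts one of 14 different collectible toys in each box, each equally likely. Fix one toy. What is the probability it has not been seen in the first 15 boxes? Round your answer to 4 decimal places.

0.3290

Each box misses the fixed toy with probability (14-1)/14 = 13/14, independently.
P(still missing after 15) = (13/14)^15 = 0.32903.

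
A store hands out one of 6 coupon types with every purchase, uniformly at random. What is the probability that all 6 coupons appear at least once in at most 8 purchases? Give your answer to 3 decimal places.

0.114

By inclusion–exclusion over which coupons are missing,
P(all seen) = Σ_{j=0}^{6} (-1)^j C(6,j)((6-j)/6)^8
= 1.0000 - 1.3954 + 0.5853 - 0.0781 + 0.0023 - 0.0000 + 0.0000
= 0.1140.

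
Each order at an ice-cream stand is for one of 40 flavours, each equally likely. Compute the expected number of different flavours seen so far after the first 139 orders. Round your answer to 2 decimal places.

For each flavour, P(seen in 139 orders) = 1 - (39/40)^139 = 0.970.
By linearity of expectation, E[distinct seen] = 40·(1 - (39/40)^139) = 38.815.

38.82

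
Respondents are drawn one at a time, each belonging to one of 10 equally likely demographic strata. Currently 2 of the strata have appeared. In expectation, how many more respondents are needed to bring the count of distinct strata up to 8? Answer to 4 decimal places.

With k distinct strata already seen, the next new one takes an expected 10/(10-k) respondents.
Sum over k = 2,...,7: E = 10/8 + 10/7 + 10/6 + 10/5 + 10/4 + 10/3 = 12.17857.

12.1786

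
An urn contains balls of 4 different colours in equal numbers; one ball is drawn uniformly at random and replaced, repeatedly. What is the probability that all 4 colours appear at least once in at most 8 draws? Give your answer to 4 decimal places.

0.6229

By inclusion–exclusion over which colours are missing,
P(all seen) = Σ_{j=0}^{4} (-1)^j C(4,j)((4-j)/4)^8
= 1.00000 - 0.40045 + 0.02344 - 0.00006 + 0.00000
= 0.62292.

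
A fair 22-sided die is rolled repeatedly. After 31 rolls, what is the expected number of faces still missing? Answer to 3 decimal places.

For each face, P(unseen after 31) = (21/22)^31 = 0.2364.
By linearity of expectation, E[unseen] = 22·(21/22)^31 = 5.2014.

5.201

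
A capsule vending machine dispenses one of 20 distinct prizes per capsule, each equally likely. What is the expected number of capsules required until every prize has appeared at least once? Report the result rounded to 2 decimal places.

71.95

After k distinct prizes have appeared, the next capsule gives a new one with probability (20-k)/20, so the expected wait for the (k+1)-th is 20/(20-k).
E[T] = 20/20 + 20/19 + 20/18 + ... + 20/2 + 20/1 = 20·H_{20}.
H_{20} = 3.598, so E[T] = 71.955.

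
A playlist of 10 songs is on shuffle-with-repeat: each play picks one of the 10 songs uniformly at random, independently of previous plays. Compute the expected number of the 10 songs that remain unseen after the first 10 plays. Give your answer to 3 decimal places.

For each song, P(unseen after 10) = (9/10)^10 = 0.3487.
By linearity of expectation, E[unseen] = 10·(9/10)^10 = 3.4868.

3.487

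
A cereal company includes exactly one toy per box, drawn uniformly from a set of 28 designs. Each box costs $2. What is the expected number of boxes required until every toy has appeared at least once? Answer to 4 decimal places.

The wait to go from k to k+1 distinct toys is geometric with mean 28/(28-k).
E[T] = 28/28 + 28/27 + 28/26 + ... + 28/2 + 28/1 = 28·H_{28}.
H_{28} = 3.92717, so E[T] = 109.96079.

109.9608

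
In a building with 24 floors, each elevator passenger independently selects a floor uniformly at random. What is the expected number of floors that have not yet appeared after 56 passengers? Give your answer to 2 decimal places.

2.21

For each floor, P(unseen after 56) = (23/24)^56 = 0.092.
By linearity of expectation, E[unseen] = 24·(23/24)^56 = 2.214.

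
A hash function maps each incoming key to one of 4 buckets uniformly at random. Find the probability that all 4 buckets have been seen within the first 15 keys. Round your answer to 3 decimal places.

0.947

Let A_i be the event that bucket i is missing after 15 keys. By inclusion–exclusion on the A_i,
P(all seen) = Σ_{j=0}^{4} (-1)^j C(4,j)((4-j)/4)^15
= 1.0000 - 0.0535 + 0.0002 - 0.0000 + 0.0000
= 0.9467.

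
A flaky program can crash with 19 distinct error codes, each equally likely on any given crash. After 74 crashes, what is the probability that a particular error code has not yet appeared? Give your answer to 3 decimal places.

On each crash the fixed error code fails to appear with probability 18/19.
P(still missing after 74) = (18/19)^74 = 0.0183.

0.018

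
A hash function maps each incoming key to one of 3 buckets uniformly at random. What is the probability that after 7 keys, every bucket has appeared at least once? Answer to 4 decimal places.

Let A_i be the event that bucket i is missing after 7 keys. By inclusion–exclusion on the A_i,
P(all seen) = Σ_{j=0}^{3} (-1)^j C(3,j)((3-j)/3)^7
= 1.00000 - 0.17558 + 0.00137 - 0.00000
= 0.82579.

0.8258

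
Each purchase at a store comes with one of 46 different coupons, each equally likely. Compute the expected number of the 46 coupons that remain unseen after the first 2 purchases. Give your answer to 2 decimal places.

44.02

For each coupon, P(unseen after 2) = (45/46)^2 = 0.957.
By linearity of expectation, E[unseen] = 46·(45/46)^2 = 44.022.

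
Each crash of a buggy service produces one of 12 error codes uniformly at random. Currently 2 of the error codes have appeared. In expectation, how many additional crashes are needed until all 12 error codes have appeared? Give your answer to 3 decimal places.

35.148

From k distinct to k+1 distinct takes on average 12/(12-k) crashes.
Sum over k = 2,...,11: E = 12/10 + 12/9 + 12/8 + ... + 12/2 + 12/1 = 35.1476.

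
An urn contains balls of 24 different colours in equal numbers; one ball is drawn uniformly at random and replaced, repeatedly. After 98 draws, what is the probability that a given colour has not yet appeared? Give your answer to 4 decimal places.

0.0154

Each draw misses the fixed colour with probability (24-1)/24 = 23/24, independently.
P(still missing after 98) = (23/24)^98 = 0.01544.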